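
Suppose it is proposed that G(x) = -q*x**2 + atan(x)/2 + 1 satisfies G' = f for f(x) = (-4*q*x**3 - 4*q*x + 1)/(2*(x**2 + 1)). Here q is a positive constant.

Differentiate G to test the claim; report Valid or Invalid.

d/dx[G] = (-4*q*x**3 - 4*q*x + 1)/(2*x**2 + 2)
This equals f(x) exactly, so the claim holds.

Valid - the claim checks out under differentiation.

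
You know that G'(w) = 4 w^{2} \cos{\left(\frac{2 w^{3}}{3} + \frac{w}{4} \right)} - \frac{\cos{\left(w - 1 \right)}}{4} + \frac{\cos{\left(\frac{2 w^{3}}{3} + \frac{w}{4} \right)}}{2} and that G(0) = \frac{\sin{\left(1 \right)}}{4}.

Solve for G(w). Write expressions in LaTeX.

The integrand splits into summands that can be handled one at a time.
A general antiderivative is - \frac{\sin{\left(w - 1 \right)}}{4} + 2 \sin{\left(\frac{2 w^{3}}{3} + \frac{w}{4} \right)} + C.
The condition gives C = \frac{\sin{\left(1 \right)}}{4} - (\frac{\sin{\left(1 \right)}}{4}) = 0.
So G(w) = \frac{- \sin{\left(w - 1 \right)} + 8 \sin{\left(\frac{2 w^{3}}{3} + \frac{w}{4} \right)}}{4}.
Check: d/dw[\frac{- \sin{\left(w - 1 \right)} + 8 \sin{\left(\frac{2 w^{3}}{3} + \frac{w}{4} \right)}}{4}] = 4 w^{2} \cos{\left(\frac{2 w^{3}}{3} + \frac{w}{4} \right)} - \frac{\cos{\left(w - 1 \right)}}{4} + \frac{\cos{\left(\frac{2 w^{3}}{3} + \frac{w}{4} \right)}}{2} = G'(w).

G(w) = \frac{- \sin{\left(w - 1 \right)} + 8 \sin{\left(\frac{2 w^{3}}{3} + \frac{w}{4} \right)}}{4}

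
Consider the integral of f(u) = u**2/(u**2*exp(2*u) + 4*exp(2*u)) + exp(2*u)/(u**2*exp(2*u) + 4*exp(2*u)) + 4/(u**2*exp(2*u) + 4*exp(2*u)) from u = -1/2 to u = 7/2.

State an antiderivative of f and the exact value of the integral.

The integrand splits into summands that can be handled one at a time.
F(u) = atan(u/2)/2 - exp(-2*u)/2 is an antiderivative of f.
Check: d/du[atan(u/2)/2 - exp(-2*u)/2] = (u**2 + exp(2*u) + 4)/(u**2*exp(2*u) + 4*exp(2*u)), which equals f(u).
F(7/2) = -exp(-7)/2 + atan(7/4)/2; F(-1/2) = -exp(1)/2 - atan(1/4)/2.
Integral = F(7/2) - F(-1/2) = -exp(-7)/2 + atan(1/4)/2 + atan(7/4)/2 + exp(1)/2.

Antiderivative: F(u) = atan(u/2)/2 - exp(-2*u)/2; value = -exp(-7)/2 + atan(1/4)/2 + atan(7/4)/2 + exp(1)/2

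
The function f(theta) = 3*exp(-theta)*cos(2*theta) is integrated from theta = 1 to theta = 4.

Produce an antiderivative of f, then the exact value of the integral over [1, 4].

Antiderivative: F(theta) = -3*(-2*sin(2*theta) + cos(2*theta))*exp(-theta)/5; value = -6*exp(-1)*sin(2)/5 + 3*exp(-1)*cos(2)/5 - 3*exp(-4)*cos(8)/5 + 6*exp(-4)*sin(8)/5

Check any antiderivative F(theta) by computing F'(theta) and comparing it with f(theta).
F(theta) = -3*(-2*sin(2*theta) + cos(2*theta))*exp(-theta)/5 is an antiderivative of f.
Check: d/dtheta[-3*(-2*sin(2*theta) + cos(2*theta))*exp(-theta)/5] = 3*exp(-theta)*cos(2*theta) = f(theta).
F(4) = -3*exp(-4)*cos(8)/5 + 6*exp(-4)*sin(8)/5; F(1) = -3*exp(-1)*cos(2)/5 + 6*exp(-1)*sin(2)/5.
Integral = F(4) - F(1) = -6*exp(-1)*sin(2)/5 + 3*exp(-1)*cos(2)/5 - 3*exp(-4)*cos(8)/5 + 6*exp(-4)*sin(8)/5.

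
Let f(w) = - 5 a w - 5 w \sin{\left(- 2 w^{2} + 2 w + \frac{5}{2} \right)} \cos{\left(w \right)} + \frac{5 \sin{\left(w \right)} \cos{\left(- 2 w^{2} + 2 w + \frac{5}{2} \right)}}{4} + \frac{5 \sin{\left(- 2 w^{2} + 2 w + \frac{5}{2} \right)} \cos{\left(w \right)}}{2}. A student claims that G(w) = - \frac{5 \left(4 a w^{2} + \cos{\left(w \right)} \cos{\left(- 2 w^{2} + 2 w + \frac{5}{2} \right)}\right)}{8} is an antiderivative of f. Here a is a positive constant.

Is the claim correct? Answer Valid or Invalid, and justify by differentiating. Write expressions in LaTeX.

Invalid: d/dw[G] - f = \frac{5 w \sin{\left(- 2 w^{2} + 2 w + \frac{5}{2} \right)} \cos{\left(w \right)}}{2} - \frac{5 \sin{\left(w \right)} \cos{\left(- 2 w^{2} + 2 w + \frac{5}{2} \right)}}{8} - \frac{5 \sin{\left(- 2 w^{2} + 2 w + \frac{5}{2} \right)} \cos{\left(w \right)}}{4}, which is not 0.

d/dw[G] = - 5 a w - \frac{5 w \sin{\left(- 2 w^{2} + 2 w + \frac{5}{2} \right)} \cos{\left(w \right)}}{2} + \frac{5 \sin{\left(w \right)} \cos{\left(- 2 w^{2} + 2 w + \frac{5}{2} \right)}}{8} + \frac{5 \sin{\left(- 2 w^{2} + 2 w + \frac{5}{2} \right)} \cos{\left(w \right)}}{4}
d/dw[G] - f(w) = \frac{5 w \sin{\left(- 2 w^{2} + 2 w + \frac{5}{2} \right)} \cos{\left(w \right)}}{2} - \frac{5 \sin{\left(w \right)} \cos{\left(- 2 w^{2} + 2 w + \frac{5}{2} \right)}}{8} - \frac{5 \sin{\left(- 2 w^{2} + 2 w + \frac{5}{2} \right)} \cos{\left(w \right)}}{4} != 0.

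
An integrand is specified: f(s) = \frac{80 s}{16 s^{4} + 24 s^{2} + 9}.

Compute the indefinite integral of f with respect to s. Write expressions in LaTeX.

The substitution u = 2 s^{2} + \frac{3}{2} works: f is exactly (dF/du)*(du/ds) for that inner function.
Check: d/ds[- \frac{10}{4 s^{2} + 3}] = \frac{80 s}{16 s^{4} + 24 s^{2} + 9} = f(s).

F(s) = - \frac{10}{4 s^{2} + 3} + C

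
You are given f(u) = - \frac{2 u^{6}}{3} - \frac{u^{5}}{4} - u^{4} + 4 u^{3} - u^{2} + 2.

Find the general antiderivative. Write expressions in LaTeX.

The integrand splits into summands that can be handled one at a time.
Check: d/du[- \frac{u \left(80 u^{6} + 35 u^{5} + 168 u^{4} - 840 u^{3} + 280 u^{2} - 1680\right)}{840}] = - \frac{2 u^{6}}{3} - \frac{u^{5}}{4} - u^{4} + 4 u^{3} - u^{2} + 2 = f(u).

F(u) = - \frac{u \left(80 u^{6} + 35 u^{5} + 168 u^{4} - 840 u^{3} + 280 u^{2} - 1680\right)}{840} + C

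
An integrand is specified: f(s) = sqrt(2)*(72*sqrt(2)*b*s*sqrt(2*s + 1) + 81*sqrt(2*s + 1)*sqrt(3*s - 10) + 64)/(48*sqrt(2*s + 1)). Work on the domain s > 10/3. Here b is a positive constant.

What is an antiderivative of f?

An antiderivative is F(s) = 3*b*s**2/2 + 3*(3*s/2 - 5)**(3/2)/2 + 4*sqrt(4*s + 2)/3.

Whatever form F(s) takes, F'(s) = f(s) is non-negotiable.
Check: d/ds[3*b*s**2/2 + 3*(3*s/2 - 5)**(3/2)/2 + 4*sqrt(4*s + 2)/3] = sqrt(2)*(72*sqrt(2)*b*s*sqrt(2*s + 1) + 81*sqrt(2*s + 1)*sqrt(3*s - 10) + 64)/(48*sqrt(2*s + 1)) = f(s).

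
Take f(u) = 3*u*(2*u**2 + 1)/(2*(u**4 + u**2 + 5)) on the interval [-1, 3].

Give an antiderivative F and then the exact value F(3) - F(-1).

f matches the chain-rule pattern g'(h)*h' with inner function h(u) = u**4 + u**2 + 5; substituting w = h(u) collapses the integral.
F(u) = 3*log(u**4 + u**2 + 5)/4 is an antiderivative of f.
Check: d/du[3*log(u**4 + u**2 + 5)/4] = (6*u**3 + 3*u)/(2*u**4 + 2*u**2 + 10), which equals f(u).
F(3) = 3*log(95)/4; F(-1) = 3*log(7)/4.
Integral = F(3) - F(-1) = -3*log(7)/4 + 3*log(95)/4.

Antiderivative: F(u) = 3*log(u**4 + u**2 + 5)/4; value = -3*log(7)/4 + 3*log(95)/4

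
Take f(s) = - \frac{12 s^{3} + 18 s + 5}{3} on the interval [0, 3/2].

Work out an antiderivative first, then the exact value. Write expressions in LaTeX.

Antiderivative: F(s) = - s^{4} - 3 s^{2} - \frac{5 s}{3}; value = - \frac{229}{16}

A first test for any F(s): its s-derivative must equal f(s) identically.
F(s) = - s^{4} - 3 s^{2} - \frac{5 s}{3} is an antiderivative of f.
Check: d/ds[- s^{4} - 3 s^{2} - \frac{5 s}{3}] = - 4 s^{3} - 6 s - \frac{5}{3}, which equals f(s).
F(3/2) = - \frac{229}{16}; F(0) = 0.
Integral = F(3/2) - F(0) = - \frac{229}{16}.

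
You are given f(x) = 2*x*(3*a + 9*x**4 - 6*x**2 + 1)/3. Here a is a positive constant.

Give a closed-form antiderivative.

A first test for any F(x): its x-derivative must equal f(x) identically.
Check: d/dx[a*x**2 - (1/3 - x**2)**3] = 2*a*x + 6*x**5 - 4*x**3 + 2*x/3, which equals f(x).

An antiderivative is F(x) = a*x**2 - (1/3 - x**2)**3.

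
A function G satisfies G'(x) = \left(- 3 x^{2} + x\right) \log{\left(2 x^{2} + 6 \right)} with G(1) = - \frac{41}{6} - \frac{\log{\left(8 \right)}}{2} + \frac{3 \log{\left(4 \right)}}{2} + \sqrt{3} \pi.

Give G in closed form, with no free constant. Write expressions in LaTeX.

Any candidate G(x) must reproduce the stated G'(x) exactly.
A general antiderivative is \frac{2 x^{3}}{3} - \frac{x^{2}}{2} - 6 x + \left(- x^{3} + \frac{x^{2}}{2}\right) \log{\left(2 x^{2} + 6 \right)} + \frac{3 \log{\left(x^{2} + 3 \right)}}{2} + 6 \sqrt{3} \operatorname{atan}{\left(\frac{\sqrt{3} x}{3} \right)} + C.
The condition gives C = - \frac{41}{6} - \frac{\log{\left(8 \right)}}{2} + \frac{3 \log{\left(4 \right)}}{2} + \sqrt{3} \pi - (- \frac{35}{6} - \frac{\log{\left(8 \right)}}{2} + \frac{3 \log{\left(4 \right)}}{2} + \sqrt{3} \pi) = -1.
So G(x) = - x^{3} \log{\left(2 x^{2} + 6 \right)} + \frac{2 x^{3}}{3} + \frac{x^{2} \log{\left(2 x^{2} + 6 \right)}}{2} - \frac{x^{2}}{2} - 6 x + \frac{3 \log{\left(x^{2} + 3 \right)}}{2} + 6 \sqrt{3} \operatorname{atan}{\left(\frac{\sqrt{3} x}{3} \right)} - 1.
Check: d/dx[- x^{3} \log{\left(2 x^{2} + 6 \right)} + \frac{2 x^{3}}{3} + \frac{x^{2} \log{\left(2 x^{2} + 6 \right)}}{2} - \frac{x^{2}}{2} - 6 x + \frac{3 \log{\left(x^{2} + 3 \right)}}{2} + 6 \sqrt{3} \operatorname{atan}{\left(\frac{\sqrt{3} x}{3} \right)} - 1] = - 3 x^{2} \log{\left(x^{2} + 3 \right)} - 3 x^{2} \log{\left(2 \right)} + x \log{\left(x^{2} + 3 \right)} + x \log{\left(2 \right)}, which equals G'(x).

G(x) = - x^{3} \log{\left(2 x^{2} + 6 \right)} + \frac{2 x^{3}}{3} + \frac{x^{2} \log{\left(2 x^{2} + 6 \right)}}{2} - \frac{x^{2}}{2} - 6 x + \frac{3 \log{\left(x^{2} + 3 \right)}}{2} + 6 \sqrt{3} \operatorname{atan}{\left(\frac{\sqrt{3} x}{3} \right)} - 1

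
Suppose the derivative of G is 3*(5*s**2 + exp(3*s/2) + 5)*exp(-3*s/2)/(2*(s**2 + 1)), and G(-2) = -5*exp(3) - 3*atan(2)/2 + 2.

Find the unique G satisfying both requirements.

G(s) = (3*exp(3*s/2)*atan(s) + 4*exp(3*s/2) - 10)*exp(-3*s/2)/2

The proposed G(s) is checked by its d/ds: the result must match the given G'(s).
A general antiderivative is 3*atan(s)/2 - 5*exp(-3*s/2) + C.
The condition gives C = -5*exp(3) - 3*atan(2)/2 + 2 - (-5*exp(3) - 3*atan(2)/2) = 2.
So G(s) = (3*exp(3*s/2)*atan(s) + 4*exp(3*s/2) - 10)*exp(-3*s/2)/2.
Check: d/ds[(3*exp(3*s/2)*atan(s) + 4*exp(3*s/2) - 10)*exp(-3*s/2)/2] = (15*s**2 + 3*exp(3*s/2) + 15)/(2*s**2*exp(3*s/2) + 2*exp(3*s/2)), which equals G'(s).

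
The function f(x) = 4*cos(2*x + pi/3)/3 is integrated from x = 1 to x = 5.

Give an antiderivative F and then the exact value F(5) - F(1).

Recover f(x) by differentiating a candidate F(x); any mismatch rules it out.
F(x) = 2*sin(2*x + pi/3)/3 is an antiderivative of f.
Check: d/dx[2*sin(2*x + pi/3)/3] = 4*cos(2*x + pi/3)/3 = f(x).
F(5) = 2*sin(pi/3 + 10)/3; F(1) = 2*sin(pi/3 + 2)/3.
Integral = F(5) - F(1) = 2*sin(pi/3 + 10)/3 - 2*sin(pi/3 + 2)/3.

Antiderivative: F(x) = 2*sin(2*x + pi/3)/3; value = 2*sin(pi/3 + 10)/3 - 2*sin(pi/3 + 2)/3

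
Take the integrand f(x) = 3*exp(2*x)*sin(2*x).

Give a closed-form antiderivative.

An antiderivative is F(x) = -3*(-sin(2*x) + cos(2*x))*exp(2*x)/4.

A first test for any F(x): its x-derivative must equal f(x) identically.
Check: d/dx[-3*(-sin(2*x) + cos(2*x))*exp(2*x)/4] = 3*exp(2*x)*sin(2*x) = f(x).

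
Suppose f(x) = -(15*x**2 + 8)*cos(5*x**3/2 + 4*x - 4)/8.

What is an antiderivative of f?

An antiderivative is F(x) = -sin(5*x**3/2 + 4*x - 4)/4.

f matches the chain-rule pattern g'(h)*h' with inner function h(x) = 5*x**3/2 + 4*x - 4; substituting u = h(x) collapses the integral.
Check: d/dx[-sin(5*x**3/2 + 4*x - 4)/4] = -15*x**2*cos(5*x**3/2 + 4*x - 4)/8 - cos(5*x**3/2 + 4*x - 4), which equals f(x).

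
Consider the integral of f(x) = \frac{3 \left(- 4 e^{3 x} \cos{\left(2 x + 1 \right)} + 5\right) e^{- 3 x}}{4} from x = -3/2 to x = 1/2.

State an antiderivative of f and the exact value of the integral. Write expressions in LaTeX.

Check any antiderivative F(x) by computing F'(x) and comparing it with f(x).
F(x) = \frac{\left(- 6 e^{3 x} \sin{\left(2 x + 1 \right)} - 5\right) e^{- 3 x}}{4} is an antiderivative of f.
Check: d/dx[\frac{\left(- 6 e^{3 x} \sin{\left(2 x + 1 \right)} - 5\right) e^{- 3 x}}{4}] = \frac{\left(- 12 e^{3 x} \cos{\left(2 x + 1 \right)} + 15\right) e^{- 3 x}}{4}, which equals f(x).
F(1/2) = - \frac{3 \sin{\left(2 \right)}}{2} - \frac{5}{4 e^{\frac{3}{2}}}; F(-3/2) = - \frac{5 e^{\frac{9}{2}}}{4} + \frac{3 \sin{\left(2 \right)}}{2}.
Integral = F(1/2) - F(-3/2) = - 3 \sin{\left(2 \right)} - \frac{5}{4 e^{\frac{3}{2}}} + \frac{5 e^{\frac{9}{2}}}{4}.

Antiderivative: F(x) = \frac{\left(- 6 e^{3 x} \sin{\left(2 x + 1 \right)} - 5\right) e^{- 3 x}}{4}; value = - 3 \sin{\left(2 \right)} - \frac{5}{4 e^{\frac{3}{2}}} + \frac{5 e^{\frac{9}{2}}}{4}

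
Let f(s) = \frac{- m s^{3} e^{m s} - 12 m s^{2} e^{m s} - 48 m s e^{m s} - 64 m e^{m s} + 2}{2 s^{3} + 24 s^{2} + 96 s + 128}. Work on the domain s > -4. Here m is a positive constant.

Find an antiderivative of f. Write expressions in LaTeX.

An antiderivative is F(s) = - \frac{e^{m s}}{2} - \frac{1}{2 \left(s + 4\right)^{2}}.

A candidate is checked by its d/ds: the result must match f(s).
Check: d/ds[- \frac{e^{m s}}{2} - \frac{1}{2 \left(s + 4\right)^{2}}] = \frac{- m s^{3} e^{m s} - 12 m s^{2} e^{m s} - 48 m s e^{m s} - 64 m e^{m s} + 2}{2 s^{3} + 24 s^{2} + 96 s + 128} = f(s).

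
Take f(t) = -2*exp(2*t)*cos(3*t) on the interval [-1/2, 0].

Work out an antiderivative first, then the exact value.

Antiderivative: F(t) = -6*exp(2*t)*sin(3*t)/13 - 4*exp(2*t)*cos(3*t)/13; value = -4/13 - 6*exp(-1)*sin(3/2)/13 + 4*exp(-1)*cos(3/2)/13

For F(t) to be correct the identity F'(t) - f(t) = 0 must hold.
F(t) = -6*exp(2*t)*sin(3*t)/13 - 4*exp(2*t)*cos(3*t)/13 is an antiderivative of f.
Check: d/dt[-6*exp(2*t)*sin(3*t)/13 - 4*exp(2*t)*cos(3*t)/13] = -2*exp(2*t)*cos(3*t) = f(t).
F(0) = -4/13; F(-1/2) = -4*exp(-1)*cos(3/2)/13 + 6*exp(-1)*sin(3/2)/13.
Integral = F(0) - F(-1/2) = -4/13 - 6*exp(-1)*sin(3/2)/13 + 4*exp(-1)*cos(3/2)/13.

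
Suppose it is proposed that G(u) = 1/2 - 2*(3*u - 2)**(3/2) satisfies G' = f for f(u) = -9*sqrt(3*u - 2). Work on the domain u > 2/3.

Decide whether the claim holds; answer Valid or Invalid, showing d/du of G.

Valid - differentiating G returns exactly f.

d/du[G] = -9*sqrt(3*u - 2)
This equals f(u) exactly, so the claim holds.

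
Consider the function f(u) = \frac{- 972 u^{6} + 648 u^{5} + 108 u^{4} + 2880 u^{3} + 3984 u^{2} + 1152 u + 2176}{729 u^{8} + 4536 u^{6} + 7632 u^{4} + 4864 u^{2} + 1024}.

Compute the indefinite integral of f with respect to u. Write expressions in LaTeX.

A first test for any F(u): its u-derivative must equal f(u) identically.
Check: d/du[\frac{u}{3 u^{2} + \frac{8}{3}} - \operatorname{atan}{\left(\frac{u}{2} \right)} + \frac{3 \operatorname{atan}{\left(\frac{3 u}{2} \right)}}{2} - \frac{2}{\frac{9 u^{2}}{2} + 4}] = \frac{- 972 u^{6} + 648 u^{5} + 108 u^{4} + 2880 u^{3} + 3984 u^{2} + 1152 u + 2176}{729 u^{8} + 4536 u^{6} + 7632 u^{4} + 4864 u^{2} + 1024} = f(u).

F(u) = \frac{u}{3 u^{2} + \frac{8}{3}} - \operatorname{atan}{\left(\frac{u}{2} \right)} + \frac{3 \operatorname{atan}{\left(\frac{3 u}{2} \right)}}{2} - \frac{2}{\frac{9 u^{2}}{2} + 4} + C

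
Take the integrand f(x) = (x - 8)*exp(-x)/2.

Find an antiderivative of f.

f has the shape u'v + uv' for u = 7/2 - x/2 and v = exp(-x) — it is the derivative of the product u*v.
Check: d/dx[-x*exp(-x)/2 + 7*exp(-x)/2] = (x - 8)*exp(-x)/2 = f(x).

An antiderivative is F(x) = -x*exp(-x)/2 + 7*exp(-x)/2.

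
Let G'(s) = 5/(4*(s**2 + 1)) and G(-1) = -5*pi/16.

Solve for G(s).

Any candidate G(s) must reproduce the stated G'(s) exactly.
A general antiderivative is 5*atan(s)/4 + C.
The condition gives C = -5*pi/16 - (-5*pi/16) = 0.
So G(s) = 5*atan(s)/4.
Check: d/ds[5*atan(s)/4] = 5/(4*s**2 + 4), which equals G'(s).

G(s) = 5*atan(s)/4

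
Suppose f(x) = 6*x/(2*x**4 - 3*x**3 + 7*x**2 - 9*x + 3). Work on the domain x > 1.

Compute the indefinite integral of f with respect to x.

F(x) = 3*(26*log(x - 1) - 16*log(x - 1/2) - 5*log(x**2 + 3) - 6*sqrt(3)*atan(sqrt(3)*x/3))/52 + C

The denominator factors as (x - 1)*(2*x - 1)*(x**2 + 3); partial fractions split f into directly integrable pieces: -3*(5*x + 9)/(26*(x**2 + 3)) - 24/(13*(2*x - 1)) + 3/(2*(x - 1)).
Check: d/dx[3*(26*log(x - 1) - 16*log(x - 1/2) - 5*log(x**2 + 3) - 6*sqrt(3)*atan(sqrt(3)*x/3))/52] = 6*x/(2*x**4 - 3*x**3 + 7*x**2 - 9*x + 3) = f(x).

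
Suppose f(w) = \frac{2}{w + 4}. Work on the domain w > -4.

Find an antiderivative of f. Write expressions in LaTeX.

Check any antiderivative F(w) by computing F'(w) and comparing it with f(w).
Check: d/dw[2 \log{\left(\frac{w}{2} + 2 \right)}] = \frac{2}{w + 4} = f(w).

An antiderivative is F(w) = 2 \log{\left(\frac{w}{2} + 2 \right)}.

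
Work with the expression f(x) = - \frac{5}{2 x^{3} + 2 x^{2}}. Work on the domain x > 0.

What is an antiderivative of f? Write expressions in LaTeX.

The denominator factors as 2 x^{2} \left(x + 1\right); partial fractions split f into directly integrable pieces: - \frac{5}{2 \left(x + 1\right)} + \frac{5}{2 x} - \frac{5}{2 x^{2}}.
Check: d/dx[\frac{5 \left(x \log{\left(x \right)} - x \log{\left(x + 1 \right)} + 1\right)}{2 x}] = - \frac{5}{2 x^{3} + 2 x^{2}} = f(x).

An antiderivative is F(x) = \frac{5 \left(x \log{\left(x \right)} - x \log{\left(x + 1 \right)} + 1\right)}{2 x}.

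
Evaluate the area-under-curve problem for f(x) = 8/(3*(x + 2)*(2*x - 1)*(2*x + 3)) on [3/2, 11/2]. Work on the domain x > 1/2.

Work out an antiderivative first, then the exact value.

The denominator factors as 3*(x + 2)*(2*x - 1)*(2*x + 3); partial fractions split f into directly integrable pieces: -4/(3*(2*x + 3)) + 4/(15*(2*x - 1)) + 8/(15*(x + 2)).
F(x) = 2*log(x - 1/2)/15 - 2*log(x + 3/2)/3 + 8*log(x + 2)/15 is an antiderivative of f.
Check: d/dx[2*log(x - 1/2)/15 - 2*log(x + 3/2)/3 + 8*log(x + 2)/15] = 8/(12*x**3 + 36*x**2 + 15*x - 18), which equals f(x).
F(11/2) = -2*log(7)/3 + 2*log(5)/15 + 8*log(15/2)/15; F(3/2) = -2*log(3)/3 + 8*log(7/2)/15.
Integral = F(11/2) - F(3/2) = -2*log(7)/3 - 8*log(7/2)/15 + 2*log(5)/15 + 2*log(3)/3 + 8*log(15/2)/15.

Antiderivative: F(x) = 2*log(x - 1/2)/15 - 2*log(x + 3/2)/3 + 8*log(x + 2)/15; value = -2*log(7)/3 - 8*log(7/2)/15 + 2*log(5)/15 + 2*log(3)/3 + 8*log(15/2)/15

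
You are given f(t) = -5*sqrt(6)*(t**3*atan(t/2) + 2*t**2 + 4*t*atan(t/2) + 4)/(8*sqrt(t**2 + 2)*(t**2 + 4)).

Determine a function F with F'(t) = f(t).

An antiderivative is F(t) = -5*sqrt(3*t**2/2 + 3)*atan(t/2)/4.

f has the shape u'v + uv' for u = -5*sqrt(3*t**2/2 + 3)/4 and v = atan(t/2) — it is the derivative of the product u*v.
Check: d/dt[-5*sqrt(3*t**2/2 + 3)*atan(t/2)/4] = (-5*sqrt(3)*t**3*atan(t/2) - 10*sqrt(3)*t**2 - 20*sqrt(3)*t*atan(t/2) - 20*sqrt(3))/(4*sqrt(2)*t**2*sqrt(t**2 + 2) + 16*sqrt(2)*sqrt(t**2 + 2)), which equals f(t).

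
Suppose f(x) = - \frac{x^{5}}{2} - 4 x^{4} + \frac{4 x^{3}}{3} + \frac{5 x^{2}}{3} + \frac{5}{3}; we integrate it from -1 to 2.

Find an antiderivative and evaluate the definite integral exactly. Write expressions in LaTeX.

Integrate term by term and add the pieces.
F(x) = - \frac{x^{6}}{12} - \frac{4 x^{5}}{5} + \frac{x^{4}}{3} + \frac{5 x^{3}}{9} + \frac{5 x}{3} is an antiderivative of f.
Check: d/dx[- \frac{x^{6}}{12} - \frac{4 x^{5}}{5} + \frac{x^{4}}{3} + \frac{5 x^{3}}{9} + \frac{5 x}{3}] = - \frac{x^{5}}{2} - 4 x^{4} + \frac{4 x^{3}}{3} + \frac{5 x^{2}}{3} + \frac{5}{3} = f(x).
F(2) = - \frac{802}{45}; F(-1) = - \frac{211}{180}.
Integral = F(2) - F(-1) = - \frac{333}{20}.

Antiderivative: F(x) = - \frac{x^{6}}{12} - \frac{4 x^{5}}{5} + \frac{x^{4}}{3} + \frac{5 x^{3}}{9} + \frac{5 x}{3}; value = - \frac{333}{20}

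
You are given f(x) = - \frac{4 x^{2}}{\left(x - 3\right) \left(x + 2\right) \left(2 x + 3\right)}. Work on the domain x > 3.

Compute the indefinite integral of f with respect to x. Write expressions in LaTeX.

F(x) = - \frac{2 \left(2 \log{\left(x - 3 \right)} - 5 \log{\left(x + \frac{3}{2} \right)} + 8 \log{\left(x + 2 \right)}\right)}{5} + C

The denominator factors as \left(x - 3\right) \left(x + 2\right) \left(2 x + 3\right); partial fractions split f into directly integrable pieces: \frac{4}{2 x + 3} - \frac{16}{5 \left(x + 2\right)} - \frac{4}{5 \left(x - 3\right)}.
Check: d/dx[- \frac{2 \left(2 \log{\left(x - 3 \right)} - 5 \log{\left(x + \frac{3}{2} \right)} + 8 \log{\left(x + 2 \right)}\right)}{5}] = - \frac{4 x^{2}}{2 x^{3} + x^{2} - 15 x - 18}, which equals f(x).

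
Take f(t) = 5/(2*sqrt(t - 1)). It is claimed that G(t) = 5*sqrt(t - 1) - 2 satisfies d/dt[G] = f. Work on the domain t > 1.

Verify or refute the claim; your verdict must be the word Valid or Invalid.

Valid: G'(t) = f(t).

d/dt[G] = 5/(2*sqrt(t - 1))
This equals f(t) exactly, so the claim holds.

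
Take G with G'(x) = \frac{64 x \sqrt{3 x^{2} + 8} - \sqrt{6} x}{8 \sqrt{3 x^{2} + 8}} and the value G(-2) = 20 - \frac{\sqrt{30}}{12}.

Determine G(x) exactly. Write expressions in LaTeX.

G(x) = \frac{96 x^{2} - \sqrt{6} \sqrt{3 x^{2} + 8} + 96}{24}

For G(x) to be correct, d/dx[G] must agree with the stated G'(x) identically.
A general antiderivative is 4 x^{2} - \frac{\sqrt{\frac{x^{2}}{2} + \frac{4}{3}}}{4} + 3 + C.
The condition gives C = 20 - \frac{\sqrt{30}}{12} - (19 - \frac{\sqrt{30}}{12}) = 1.
So G(x) = \frac{96 x^{2} - \sqrt{6} \sqrt{3 x^{2} + 8} + 96}{24}.
Check: d/dx[\frac{96 x^{2} - \sqrt{6} \sqrt{3 x^{2} + 8} + 96}{24}] = \frac{64 x \sqrt{3 x^{2} + 8} - \sqrt{6} x}{8 \sqrt{3 x^{2} + 8}} = G'(x).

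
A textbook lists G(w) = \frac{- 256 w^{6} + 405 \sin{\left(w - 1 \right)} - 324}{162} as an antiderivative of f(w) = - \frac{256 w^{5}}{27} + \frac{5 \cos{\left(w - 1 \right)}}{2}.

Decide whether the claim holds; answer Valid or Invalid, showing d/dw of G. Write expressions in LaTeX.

Valid: G'(w) = f(w).

d/dw[G] = - \frac{256 w^{5}}{27} + \frac{5 \cos{\left(w - 1 \right)}}{2}
This equals f(w) exactly, so the claim holds.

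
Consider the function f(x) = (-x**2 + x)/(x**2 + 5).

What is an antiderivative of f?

Any candidate F(x) must reproduce f(x) exactly when differentiated.
Check: d/dx[-x + log(x**2 + 5)/2 + sqrt(5)*atan(sqrt(5)*x/5)] = (-x**2 + x)/(x**2 + 5) = f(x).

An antiderivative is F(x) = -x + log(x**2 + 5)/2 + sqrt(5)*atan(sqrt(5)*x/5).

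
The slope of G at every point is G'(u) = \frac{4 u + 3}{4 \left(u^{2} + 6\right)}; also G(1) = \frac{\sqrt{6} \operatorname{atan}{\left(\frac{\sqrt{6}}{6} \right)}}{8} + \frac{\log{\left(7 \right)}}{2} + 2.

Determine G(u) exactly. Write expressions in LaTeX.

G(u) = \frac{\log{\left(u^{2} + 6 \right)}}{2} + \frac{\sqrt{6} \operatorname{atan}{\left(\frac{\sqrt{6} u}{6} \right)}}{8} + 2

The proposed G(u) is checked by its d/du: the result must match the given G'(u).
A general antiderivative is \frac{\log{\left(u^{2} + 6 \right)}}{2} + \frac{\sqrt{6} \operatorname{atan}{\left(\frac{\sqrt{6} u}{6} \right)}}{8} + C.
The condition gives C = \frac{\sqrt{6} \operatorname{atan}{\left(\frac{\sqrt{6}}{6} \right)}}{8} + \frac{\log{\left(7 \right)}}{2} + 2 - (\frac{\sqrt{6} \operatorname{atan}{\left(\frac{\sqrt{6}}{6} \right)}}{8} + \frac{\log{\left(7 \right)}}{2}) = 2.
So G(u) = \frac{\log{\left(u^{2} + 6 \right)}}{2} + \frac{\sqrt{6} \operatorname{atan}{\left(\frac{\sqrt{6} u}{6} \right)}}{8} + 2.
Check: d/du[\frac{\log{\left(u^{2} + 6 \right)}}{2} + \frac{\sqrt{6} \operatorname{atan}{\left(\frac{\sqrt{6} u}{6} \right)}}{8} + 2] = \frac{4 u + 3}{4 u^{2} + 24}, which equals G'(u).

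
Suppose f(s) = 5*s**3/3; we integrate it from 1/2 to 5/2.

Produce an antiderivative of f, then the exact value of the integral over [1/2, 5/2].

Antiderivative: F(s) = 5*s**4/12; value = 65/4

An antiderivative F(s) passes only if d/ds[F] lands on f(s) exactly.
F(s) = 5*s**4/12 is an antiderivative of f.
Check: d/ds[5*s**4/12] = 5*s**3/3 = f(s).
F(5/2) = 3125/192; F(1/2) = 5/192.
Integral = F(5/2) - F(1/2) = 65/4.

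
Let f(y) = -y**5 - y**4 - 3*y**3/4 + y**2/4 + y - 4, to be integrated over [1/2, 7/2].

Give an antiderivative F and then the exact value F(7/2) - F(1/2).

Antiderivative: F(y) = -y**6/6 - y**5/5 - 3*y**4/16 + y**3/12 + y**2/2 - 4*y; value = -17679/40

Integrate term by term and add the pieces.
F(y) = -y**6/6 - y**5/5 - 3*y**4/16 + y**3/12 + y**2/2 - 4*y is an antiderivative of f.
Check: d/dy[-y**6/6 - y**5/5 - 3*y**4/16 + y**3/12 + y**2/2 - 4*y] = -y**5 - y**4 - 3*y**3/4 + y**2/4 + y - 4 = f(y).
F(7/2) = -568141/1280; F(1/2) = -2413/1280.
Integral = F(7/2) - F(1/2) = -17679/40.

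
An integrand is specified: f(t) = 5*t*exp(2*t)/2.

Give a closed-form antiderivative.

f has the shape u'v + uv' for u = 5*t/4 - 5/8 and v = exp(2*t) — it is the derivative of the product u*v.
Check: d/dt[5*(2*t - 1)*exp(2*t)/8] = 5*t*exp(2*t)/2 = f(t).

An antiderivative is F(t) = 5*(2*t - 1)*exp(2*t)/8.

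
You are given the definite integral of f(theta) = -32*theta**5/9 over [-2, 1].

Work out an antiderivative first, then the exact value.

A candidate is checked by its d/dtheta: the result must match f(theta).
F(theta) = -16*theta**6/27 is an antiderivative of f.
Check: d/dtheta[-16*theta**6/27] = -32*theta**5/9 = f(theta).
F(1) = -16/27; F(-2) = -1024/27.
Integral = F(1) - F(-2) = 112/3.

Antiderivative: F(theta) = -16*theta**6/27; value = 112/3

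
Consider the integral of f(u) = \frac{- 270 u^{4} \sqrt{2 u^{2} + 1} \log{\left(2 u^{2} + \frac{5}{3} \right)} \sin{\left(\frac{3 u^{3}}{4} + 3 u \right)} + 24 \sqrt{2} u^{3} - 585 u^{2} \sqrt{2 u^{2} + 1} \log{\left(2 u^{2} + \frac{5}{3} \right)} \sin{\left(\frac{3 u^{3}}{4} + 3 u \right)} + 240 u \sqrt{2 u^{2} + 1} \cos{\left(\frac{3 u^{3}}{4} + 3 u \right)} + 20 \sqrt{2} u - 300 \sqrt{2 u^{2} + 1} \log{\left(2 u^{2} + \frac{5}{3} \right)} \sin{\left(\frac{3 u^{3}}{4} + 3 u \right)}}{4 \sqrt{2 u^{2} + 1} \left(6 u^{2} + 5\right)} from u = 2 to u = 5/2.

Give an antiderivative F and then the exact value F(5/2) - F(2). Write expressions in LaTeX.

Antiderivative: F(u) = \sqrt{u^{2} + \frac{1}{2}} + 5 \log{\left(2 u^{2} + \frac{5}{3} \right)} \cos{\left(\frac{3 u^{3}}{4} + 3 u \right)}; value = - 5 \log{\left(\frac{29}{3} \right)} \cos{\left(12 \right)} - \frac{3 \sqrt{2}}{2} + \frac{3 \sqrt{3}}{2} + 5 \log{\left(\frac{85}{6} \right)} \cos{\left(\frac{615}{32} \right)}

Recover f(u) by differentiating a candidate F(u); any mismatch rules it out.
F(u) = \sqrt{u^{2} + \frac{1}{2}} + 5 \log{\left(2 u^{2} + \frac{5}{3} \right)} \cos{\left(\frac{3 u^{3}}{4} + 3 u \right)} is an antiderivative of f.
Check: d/du[\sqrt{u^{2} + \frac{1}{2}} + 5 \log{\left(2 u^{2} + \frac{5}{3} \right)} \cos{\left(\frac{3 u^{3}}{4} + 3 u \right)}] = \frac{- 270 u^{4} \sqrt{2 u^{2} + 1} \log{\left(2 u^{2} + \frac{5}{3} \right)} \sin{\left(\frac{3 u^{3}}{4} + 3 u \right)} + 24 \sqrt{2} u^{3} - 585 u^{2} \sqrt{2 u^{2} + 1} \log{\left(2 u^{2} + \frac{5}{3} \right)} \sin{\left(\frac{3 u^{3}}{4} + 3 u \right)} + 240 u \sqrt{2 u^{2} + 1} \cos{\left(\frac{3 u^{3}}{4} + 3 u \right)} + 20 \sqrt{2} u - 300 \sqrt{2 u^{2} + 1} \log{\left(2 u^{2} + \frac{5}{3} \right)} \sin{\left(\frac{3 u^{3}}{4} + 3 u \right)}}{24 u^{2} \sqrt{2 u^{2} + 1} + 20 \sqrt{2 u^{2} + 1}}, which equals f(u).
F(5/2) = \frac{3 \sqrt{3}}{2} + 5 \log{\left(\frac{85}{6} \right)} \cos{\left(\frac{615}{32} \right)}; F(2) = \frac{3 \sqrt{2}}{2} + 5 \log{\left(\frac{29}{3} \right)} \cos{\left(12 \right)}.
Integral = F(5/2) - F(2) = - 5 \log{\left(\frac{29}{3} \right)} \cos{\left(12 \right)} - \frac{3 \sqrt{2}}{2} + \frac{3 \sqrt{3}}{2} + 5 \log{\left(\frac{85}{6} \right)} \cos{\left(\frac{615}{32} \right)}.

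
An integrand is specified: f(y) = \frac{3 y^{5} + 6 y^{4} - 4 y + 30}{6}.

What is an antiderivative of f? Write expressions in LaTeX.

A first test for any F(y): its y-derivative must equal f(y) identically.
Check: d/dy[\frac{y \left(5 y^{5} + 12 y^{4} - 20 y + 300\right)}{60}] = \frac{y^{5}}{2} + y^{4} - \frac{2 y}{3} + 5, which equals f(y).

An antiderivative is F(y) = \frac{y \left(5 y^{5} + 12 y^{4} - 20 y + 300\right)}{60}.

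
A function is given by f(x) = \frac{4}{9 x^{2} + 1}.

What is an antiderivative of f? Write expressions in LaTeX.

An antiderivative is F(x) = \frac{4 \operatorname{atan}{\left(3 x \right)}}{3}.

Differentiate the proposed F(x) back; it has to land on f(x) exactly.
Check: d/dx[\frac{4 \operatorname{atan}{\left(3 x \right)}}{3}] = \frac{4}{9 x^{2} + 1} = f(x).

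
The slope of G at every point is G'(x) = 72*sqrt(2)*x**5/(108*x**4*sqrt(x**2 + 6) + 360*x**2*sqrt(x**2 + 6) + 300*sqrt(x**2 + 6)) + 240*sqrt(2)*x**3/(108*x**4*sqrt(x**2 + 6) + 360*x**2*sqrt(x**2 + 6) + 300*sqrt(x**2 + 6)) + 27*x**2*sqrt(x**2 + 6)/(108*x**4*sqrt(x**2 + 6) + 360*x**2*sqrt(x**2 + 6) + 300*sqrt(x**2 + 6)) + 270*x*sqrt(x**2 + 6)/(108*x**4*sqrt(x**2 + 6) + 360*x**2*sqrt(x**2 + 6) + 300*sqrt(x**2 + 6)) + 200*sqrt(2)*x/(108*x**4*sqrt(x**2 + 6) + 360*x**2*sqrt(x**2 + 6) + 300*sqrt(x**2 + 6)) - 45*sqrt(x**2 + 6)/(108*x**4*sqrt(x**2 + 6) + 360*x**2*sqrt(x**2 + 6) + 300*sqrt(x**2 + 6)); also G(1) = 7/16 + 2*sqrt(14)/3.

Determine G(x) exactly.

G(x) = (-x/4 - 5/4)/(x**2 + 5/3) + 4*sqrt(x**2/2 + 3)/3 + 1

The integrand splits into summands that can be handled one at a time.
A general antiderivative is (-x/4 - 5/4)/(x**2 + 5/3) + 4*sqrt(x**2/2 + 3)/3 + C.
The condition gives C = 7/16 + 2*sqrt(14)/3 - (-9/16 + 2*sqrt(14)/3) = 1.
So G(x) = (-x/4 - 5/4)/(x**2 + 5/3) + 4*sqrt(x**2/2 + 3)/3 + 1.
Check: d/dx[(-x/4 - 5/4)/(x**2 + 5/3) + 4*sqrt(x**2/2 + 3)/3 + 1] = (72*sqrt(2)*x**5 + 240*sqrt(2)*x**3 + 27*x**2*sqrt(x**2 + 6) + 270*x*sqrt(x**2 + 6) + 200*sqrt(2)*x - 45*sqrt(x**2 + 6))/(108*x**4*sqrt(x**2 + 6) + 360*x**2*sqrt(x**2 + 6) + 300*sqrt(x**2 + 6)), which equals G'(x).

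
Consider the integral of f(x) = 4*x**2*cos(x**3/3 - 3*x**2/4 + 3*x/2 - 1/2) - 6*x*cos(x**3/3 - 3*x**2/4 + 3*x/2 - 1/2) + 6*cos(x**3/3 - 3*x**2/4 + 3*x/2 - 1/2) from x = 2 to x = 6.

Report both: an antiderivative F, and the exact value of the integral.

The substitution u = x**3/3 - 3*x**2/4 + 3*x/2 - 1/2 works: f is exactly (dF/du)*(du/dx) for that inner function.
F(x) = 4*sin(x**3/3 - 3*x**2/4 + 3*x/2 - 1/2) is an antiderivative of f.
Check: d/dx[4*sin(x**3/3 - 3*x**2/4 + 3*x/2 - 1/2)] = 4*x**2*cos(x**3/3 - 3*x**2/4 + 3*x/2 - 1/2) - 6*x*cos(x**3/3 - 3*x**2/4 + 3*x/2 - 1/2) + 6*cos(x**3/3 - 3*x**2/4 + 3*x/2 - 1/2) = f(x).
F(6) = 4*sin(107/2); F(2) = 4*sin(13/6).
Integral = F(6) - F(2) = -4*sin(13/6) + 4*sin(107/2).

Antiderivative: F(x) = 4*sin(x**3/3 - 3*x**2/4 + 3*x/2 - 1/2); value = -4*sin(13/6) + 4*sin(107/2)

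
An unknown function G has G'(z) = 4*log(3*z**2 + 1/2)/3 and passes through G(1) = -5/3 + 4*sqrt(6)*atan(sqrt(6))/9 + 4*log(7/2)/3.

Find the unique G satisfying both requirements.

Differentiate the proposed G(z) back; it has to land on the given G'(z).
A general antiderivative is 4*z*log(3*z**2 + 1/2)/3 - 8*z/3 + 4*sqrt(6)*atan(sqrt(6)*z)/9 + C.
The condition gives C = -5/3 + 4*sqrt(6)*atan(sqrt(6))/9 + 4*log(7/2)/3 - (-8/3 + 4*sqrt(6)*atan(sqrt(6))/9 + 4*log(7/2)/3) = 1.
So G(z) = 4*z*log(3*z**2 + 1/2)/3 - 8*z/3 + 4*sqrt(6)*atan(sqrt(6)*z)/9 + 1.
Check: d/dz[4*z*log(3*z**2 + 1/2)/3 - 8*z/3 + 4*sqrt(6)*atan(sqrt(6)*z)/9 + 1] = 4*log(3*z**2 + 1/2)/3 = G'(z).

G(z) = 4*z*log(3*z**2 + 1/2)/3 - 8*z/3 + 4*sqrt(6)*atan(sqrt(6)*z)/9 + 1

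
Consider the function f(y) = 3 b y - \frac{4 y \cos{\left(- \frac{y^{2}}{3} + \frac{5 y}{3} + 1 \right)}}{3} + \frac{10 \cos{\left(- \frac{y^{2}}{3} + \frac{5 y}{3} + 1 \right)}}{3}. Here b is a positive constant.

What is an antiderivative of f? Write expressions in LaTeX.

An antiderivative is F(y) = \frac{3 b y^{2}}{2} + 2 \sin{\left(- \frac{y^{2}}{3} + \frac{5 y}{3} + 1 \right)}.

The integrand splits into summands that can be handled one at a time.
Check: d/dy[\frac{3 b y^{2}}{2} + 2 \sin{\left(- \frac{y^{2}}{3} + \frac{5 y}{3} + 1 \right)}] = 3 b y - \frac{4 y \cos{\left(- \frac{y^{2}}{3} + \frac{5 y}{3} + 1 \right)}}{3} + \frac{10 \cos{\left(- \frac{y^{2}}{3} + \frac{5 y}{3} + 1 \right)}}{3} = f(y).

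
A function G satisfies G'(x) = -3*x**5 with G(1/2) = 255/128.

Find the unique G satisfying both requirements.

G(x) = -(x**3 - 2)*(x**3 + 2)/2

A first test for any G(x): its x-derivative must equal the given G'(x).
A general antiderivative is -x**6/2 + C.
The condition gives C = 255/128 - (-1/128) = 2.
So G(x) = -(x**3 - 2)*(x**3 + 2)/2.
Check: d/dx[-(x**3 - 2)*(x**3 + 2)/2] = -3*x**5 = G'(x).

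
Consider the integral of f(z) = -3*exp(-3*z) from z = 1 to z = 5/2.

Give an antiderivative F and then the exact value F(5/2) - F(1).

Antiderivative: F(z) = exp(-3*z); value = -exp(-3) + exp(-15/2)

A first test for any F(z): its z-derivative must equal f(z) identically.
F(z) = exp(-3*z) is an antiderivative of f.
Check: d/dz[exp(-3*z)] = -3*exp(-3*z) = f(z).
F(5/2) = exp(-15/2); F(1) = exp(-3).
Integral = F(5/2) - F(1) = -exp(-3) + exp(-15/2).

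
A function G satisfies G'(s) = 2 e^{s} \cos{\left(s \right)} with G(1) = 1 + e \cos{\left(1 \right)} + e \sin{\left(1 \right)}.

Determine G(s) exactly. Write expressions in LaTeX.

Since d/ds undoes antidifferentiation here, G(s) must give back the stated G'(s).
A general antiderivative is e^{s} \sin{\left(s \right)} + e^{s} \cos{\left(s \right)} + C.
The condition gives C = 1 + e \cos{\left(1 \right)} + e \sin{\left(1 \right)} - (e \cos{\left(1 \right)} + e \sin{\left(1 \right)}) = 1.
So G(s) = e^{s} \sin{\left(s \right)} + e^{s} \cos{\left(s \right)} + 1.
Check: d/ds[e^{s} \sin{\left(s \right)} + e^{s} \cos{\left(s \right)} + 1] = 2 e^{s} \cos{\left(s \right)} = G'(s).

G(s) = e^{s} \sin{\left(s \right)} + e^{s} \cos{\left(s \right)} + 1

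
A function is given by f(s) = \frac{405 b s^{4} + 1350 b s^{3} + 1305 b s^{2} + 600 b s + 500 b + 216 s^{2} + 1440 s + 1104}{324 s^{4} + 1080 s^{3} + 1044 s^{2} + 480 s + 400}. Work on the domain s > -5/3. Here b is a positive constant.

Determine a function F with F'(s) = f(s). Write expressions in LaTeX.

An antiderivative is F(s) = \frac{5 b s}{4} + 2 \operatorname{atan}{\left(\frac{3 s}{2} \right)} + \frac{2}{3 s + 5}.

Differentiate the proposed F(s) back; it has to land on f(s) exactly.
Check: d/ds[\frac{5 b s}{4} + 2 \operatorname{atan}{\left(\frac{3 s}{2} \right)} + \frac{2}{3 s + 5}] = \frac{405 b s^{4} + 1350 b s^{3} + 1305 b s^{2} + 600 b s + 500 b + 216 s^{2} + 1440 s + 1104}{324 s^{4} + 1080 s^{3} + 1044 s^{2} + 480 s + 400} = f(s).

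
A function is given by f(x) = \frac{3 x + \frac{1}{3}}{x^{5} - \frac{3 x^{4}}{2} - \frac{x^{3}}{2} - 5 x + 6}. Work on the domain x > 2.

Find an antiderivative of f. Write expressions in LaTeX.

Factor the denominator (3 \left(x - 2\right) \left(x - 1\right) \left(2 x + 3\right) \left(x^{2} + 2\right)) and decompose: f = \frac{39 x - 50}{153 \left(x^{2} + 2\right)} - \frac{80}{357 \left(2 x + 3\right)} - \frac{4}{9 \left(x - 1\right)} + \frac{19}{63 \left(x - 2\right)}; each piece integrates to a log, atan, or power term.
Check: d/dx[\frac{19 \log{\left(x - 2 \right)}}{63} - \frac{4 \log{\left(x - 1 \right)}}{9} - \frac{40 \log{\left(x + \frac{3}{2} \right)}}{357} + \frac{13 \log{\left(x^{2} + 2 \right)}}{102} - \frac{25 \sqrt{2} \operatorname{atan}{\left(\frac{\sqrt{2} x}{2} \right)}}{153}] = \frac{18 x + 2}{6 x^{5} - 9 x^{4} - 3 x^{3} - 30 x + 36}, which equals f(x).

An antiderivative is F(x) = \frac{19 \log{\left(x - 2 \right)}}{63} - \frac{4 \log{\left(x - 1 \right)}}{9} - \frac{40 \log{\left(x + \frac{3}{2} \right)}}{357} + \frac{13 \log{\left(x^{2} + 2 \right)}}{102} - \frac{25 \sqrt{2} \operatorname{atan}{\left(\frac{\sqrt{2} x}{2} \right)}}{153}.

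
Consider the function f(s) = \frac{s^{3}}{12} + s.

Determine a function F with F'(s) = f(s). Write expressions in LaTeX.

The substitution u = - \frac{s^{2}}{4} - 3 works: f is exactly (dF/du)*(du/ds) for that inner function.
Check: d/ds[\frac{\left(s^{2} + 12\right)^{2}}{48}] = \frac{s^{3}}{12} + s = f(s).

An antiderivative is F(s) = \frac{\left(s^{2} + 12\right)^{2}}{48}.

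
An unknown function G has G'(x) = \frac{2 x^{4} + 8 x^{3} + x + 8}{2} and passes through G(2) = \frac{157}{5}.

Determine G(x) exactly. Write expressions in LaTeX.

G(x) = \frac{x^{5}}{5} + x^{4} + \frac{x^{2}}{4} + 4 x

Any candidate G(x) must reproduce the stated G'(x) exactly.
A general antiderivative is \frac{x^{5}}{5} + x^{4} + \frac{x^{2}}{4} + 4 x + C.
The condition gives C = \frac{157}{5} - (\frac{157}{5}) = 0.
So G(x) = \frac{x^{5}}{5} + x^{4} + \frac{x^{2}}{4} + 4 x.
Check: d/dx[\frac{x^{5}}{5} + x^{4} + \frac{x^{2}}{4} + 4 x] = x^{4} + 4 x^{3} + \frac{x}{2} + 4, which equals G'(x).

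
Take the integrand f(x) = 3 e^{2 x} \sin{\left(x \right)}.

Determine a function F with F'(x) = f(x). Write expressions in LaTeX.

An antiderivative is F(x) = \frac{6 e^{2 x} \sin{\left(x \right)}}{5} - \frac{3 e^{2 x} \cos{\left(x \right)}}{5}.

Check any antiderivative F(x) by computing F'(x) and comparing it with f(x).
Check: d/dx[\frac{6 e^{2 x} \sin{\left(x \right)}}{5} - \frac{3 e^{2 x} \cos{\left(x \right)}}{5}] = 3 e^{2 x} \sin{\left(x \right)} = f(x).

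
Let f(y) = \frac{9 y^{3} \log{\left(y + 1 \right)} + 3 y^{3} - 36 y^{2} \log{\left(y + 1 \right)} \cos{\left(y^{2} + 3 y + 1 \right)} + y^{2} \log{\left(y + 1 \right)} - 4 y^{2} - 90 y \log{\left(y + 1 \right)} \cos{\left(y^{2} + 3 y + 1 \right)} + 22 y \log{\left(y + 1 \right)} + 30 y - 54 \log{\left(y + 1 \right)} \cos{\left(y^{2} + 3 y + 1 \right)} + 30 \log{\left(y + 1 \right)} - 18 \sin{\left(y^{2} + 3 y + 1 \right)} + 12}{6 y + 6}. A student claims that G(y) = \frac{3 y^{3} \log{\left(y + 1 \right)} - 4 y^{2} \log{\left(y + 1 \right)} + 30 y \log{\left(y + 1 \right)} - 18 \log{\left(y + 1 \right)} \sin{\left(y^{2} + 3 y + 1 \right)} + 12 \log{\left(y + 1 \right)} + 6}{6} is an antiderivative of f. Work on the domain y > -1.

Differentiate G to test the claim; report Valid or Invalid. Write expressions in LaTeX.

Valid - the claim checks out under differentiation.

d/dy[G] = \frac{9 y^{3} \log{\left(y + 1 \right)} + 3 y^{3} - 36 y^{2} \log{\left(y + 1 \right)} \cos{\left(y^{2} + 3 y + 1 \right)} + y^{2} \log{\left(y + 1 \right)} - 4 y^{2} - 90 y \log{\left(y + 1 \right)} \cos{\left(y^{2} + 3 y + 1 \right)} + 22 y \log{\left(y + 1 \right)} + 30 y - 54 \log{\left(y + 1 \right)} \cos{\left(y^{2} + 3 y + 1 \right)} + 30 \log{\left(y + 1 \right)} - 18 \sin{\left(y^{2} + 3 y + 1 \right)} + 12}{6 y + 6}
This equals f(y) exactly, so the claim holds.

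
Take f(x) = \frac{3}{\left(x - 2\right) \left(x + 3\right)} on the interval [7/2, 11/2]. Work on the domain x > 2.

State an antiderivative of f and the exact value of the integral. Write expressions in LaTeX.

Antiderivative: F(x) = \frac{3 \log{\left(x - 2 \right)}}{5} - \frac{3 \log{\left(x + 3 \right)}}{5}; value = - \frac{3 \log{\left(\frac{17}{2} \right)}}{5} - \frac{3 \log{\left(\frac{3}{2} \right)}}{5} + \frac{3 \log{\left(\frac{7}{2} \right)}}{5} + \frac{3 \log{\left(\frac{13}{2} \right)}}{5}

The denominator factors as \left(x - 2\right) \left(x + 3\right); partial fractions split f into directly integrable pieces: - \frac{3}{5 \left(x + 3\right)} + \frac{3}{5 \left(x - 2\right)}.
F(x) = \frac{3 \log{\left(x - 2 \right)}}{5} - \frac{3 \log{\left(x + 3 \right)}}{5} is an antiderivative of f.
Check: d/dx[\frac{3 \log{\left(x - 2 \right)}}{5} - \frac{3 \log{\left(x + 3 \right)}}{5}] = \frac{3}{x^{2} + x - 6}, which equals f(x).
F(11/2) = - \frac{3 \log{\left(\frac{17}{2} \right)}}{5} + \frac{3 \log{\left(\frac{7}{2} \right)}}{5}; F(7/2) = - \frac{3 \log{\left(\frac{13}{2} \right)}}{5} + \frac{3 \log{\left(\frac{3}{2} \right)}}{5}.
Integral = F(11/2) - F(7/2) = - \frac{3 \log{\left(\frac{17}{2} \right)}}{5} - \frac{3 \log{\left(\frac{3}{2} \right)}}{5} + \frac{3 \log{\left(\frac{7}{2} \right)}}{5} + \frac{3 \log{\left(\frac{13}{2} \right)}}{5}.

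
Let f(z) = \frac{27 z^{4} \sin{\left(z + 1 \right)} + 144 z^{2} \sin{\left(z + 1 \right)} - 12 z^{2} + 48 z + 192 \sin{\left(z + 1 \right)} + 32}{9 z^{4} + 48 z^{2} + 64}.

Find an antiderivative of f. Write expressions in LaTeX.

An antiderivative is F(z) = \frac{2 z - 4}{\frac{3 z^{2}}{2} + 4} - 3 \cos{\left(z + 1 \right)}.

Whatever form F(z) takes, F'(z) = f(z) is non-negotiable.
Check: d/dz[\frac{2 z - 4}{\frac{3 z^{2}}{2} + 4} - 3 \cos{\left(z + 1 \right)}] = \frac{27 z^{4} \sin{\left(z + 1 \right)} + 144 z^{2} \sin{\left(z + 1 \right)} - 12 z^{2} + 48 z + 192 \sin{\left(z + 1 \right)} + 32}{9 z^{4} + 48 z^{2} + 64} = f(z).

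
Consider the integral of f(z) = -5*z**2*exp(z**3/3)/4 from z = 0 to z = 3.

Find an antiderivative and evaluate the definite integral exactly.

f matches the chain-rule pattern g'(h)*h' with inner function h(z) = z**3/3; substituting u = h(z) collapses the integral.
F(z) = -5*exp(z**3/3)/4 is an antiderivative of f.
Check: d/dz[-5*exp(z**3/3)/4] = -5*z**2*exp(z**3/3)/4 = f(z).
F(3) = -5*exp(9)/4; F(0) = -5/4.
Integral = F(3) - F(0) = 5/4 - 5*exp(9)/4.

Antiderivative: F(z) = -5*exp(z**3/3)/4; value = 5/4 - 5*exp(9)/4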